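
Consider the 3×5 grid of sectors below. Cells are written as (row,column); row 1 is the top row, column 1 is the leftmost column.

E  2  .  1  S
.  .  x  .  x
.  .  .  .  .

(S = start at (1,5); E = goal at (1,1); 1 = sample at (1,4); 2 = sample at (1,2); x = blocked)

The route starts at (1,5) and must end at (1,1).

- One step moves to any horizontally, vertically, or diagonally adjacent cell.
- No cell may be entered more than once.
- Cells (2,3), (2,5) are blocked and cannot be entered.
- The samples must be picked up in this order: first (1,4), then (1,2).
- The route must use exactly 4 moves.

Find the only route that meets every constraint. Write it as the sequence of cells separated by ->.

(1,5) -> (1,4) -> (1,3) -> (1,2) -> (1,1)

The waypoints must appear in the order (1,4), (1,2), with no cell reused.
Route from (1,5): 4× left (reaching (1,1)) — 4 moves in all.
Check: order respected (1 at step 1, 2 at step 3); 4 moves as required.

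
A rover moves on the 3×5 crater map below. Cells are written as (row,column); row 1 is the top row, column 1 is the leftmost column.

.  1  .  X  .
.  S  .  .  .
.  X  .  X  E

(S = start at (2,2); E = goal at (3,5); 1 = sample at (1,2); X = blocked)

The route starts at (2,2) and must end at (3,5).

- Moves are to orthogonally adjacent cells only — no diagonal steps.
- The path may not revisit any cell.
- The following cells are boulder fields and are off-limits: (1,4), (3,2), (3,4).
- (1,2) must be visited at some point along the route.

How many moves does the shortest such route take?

Any route passes through (1,2) somewhere between (2,2) and (3,5). Summing Manhattan distances along the two legs ((2,2) → (1,2) → (3,5)) gives a lower bound of 1 + 5 = 6 moves.
A route of 6 moves achieves this: (2,2) → (1,2) → (1,3) → (2,3) → (2,4) → (2,5) → (3,5).
Since 6 matches the lower bound, it is optimal.

6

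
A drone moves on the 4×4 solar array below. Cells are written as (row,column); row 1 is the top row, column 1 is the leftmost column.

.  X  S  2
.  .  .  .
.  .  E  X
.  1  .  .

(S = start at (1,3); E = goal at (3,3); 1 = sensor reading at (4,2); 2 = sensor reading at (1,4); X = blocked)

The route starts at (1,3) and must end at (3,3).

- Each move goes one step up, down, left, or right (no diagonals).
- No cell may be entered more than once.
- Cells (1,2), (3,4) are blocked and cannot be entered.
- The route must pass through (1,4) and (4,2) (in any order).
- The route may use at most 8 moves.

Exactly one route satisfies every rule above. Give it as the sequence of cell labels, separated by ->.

Any route must reach (1,4) and (4,2) and still end at (3,3) within 8 moves, so the order of the required stops is forced.
Route from (1,3): right to (1,4), down to (2,4), 2× left (reaching (2,2)), 2× down (reaching (4,2)), right to (4,3), up to (3,3) — 8 moves in all.
Check: all required cells visited; 8 ≤ 8 moves.

(1,3) -> (1,4) -> (2,4) -> (2,3) -> (2,2) -> (3,2) -> (4,2) -> (4,3) -> (3,3)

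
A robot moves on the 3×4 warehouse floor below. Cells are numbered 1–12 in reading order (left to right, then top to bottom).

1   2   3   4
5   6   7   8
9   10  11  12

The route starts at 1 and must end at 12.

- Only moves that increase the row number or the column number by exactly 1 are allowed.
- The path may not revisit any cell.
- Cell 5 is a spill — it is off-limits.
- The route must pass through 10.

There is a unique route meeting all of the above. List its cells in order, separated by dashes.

1 - 2 - 6 - 10 - 11 - 12

Moves only go right or down, so the column and row indices never decrease.
Route from 1: right 1 to 2, down 2 to 10, right 2 to 12 — 5 moves in all.
Check: all required cells visited.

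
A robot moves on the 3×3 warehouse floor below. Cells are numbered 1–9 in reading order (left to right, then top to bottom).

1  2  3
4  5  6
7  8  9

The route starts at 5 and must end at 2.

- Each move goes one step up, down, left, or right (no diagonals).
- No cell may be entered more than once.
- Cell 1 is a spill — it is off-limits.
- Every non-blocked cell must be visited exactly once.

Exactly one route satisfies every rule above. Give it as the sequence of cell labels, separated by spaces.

5 4 7 8 9 6 3 2

Need to visit all 8 open cells exactly once, starting at 5 and ending at 2.
Route from 5: left 1 to 4, down 1 to 7, right 2 to 9, up 2 to 3, left 1 to 2 — 7 moves in all.
Check: all 8 open cells covered.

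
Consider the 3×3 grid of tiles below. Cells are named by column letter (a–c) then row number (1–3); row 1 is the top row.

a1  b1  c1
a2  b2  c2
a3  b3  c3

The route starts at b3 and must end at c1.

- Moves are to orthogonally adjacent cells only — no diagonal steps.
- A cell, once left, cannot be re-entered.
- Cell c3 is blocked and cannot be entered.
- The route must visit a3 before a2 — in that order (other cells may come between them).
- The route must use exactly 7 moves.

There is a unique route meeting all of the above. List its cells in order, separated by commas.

b3, a3, a2, a1, b1, b2, c2, c1

The waypoints must appear in the order a3, a2, with no cell reused.
Route from b3: left to a3, 2× up (reaching a1), right to b1, down to b2, right to c2, up to c1 — 7 moves in all.
Check: order respected (a3 at step 1, a2 at step 2); 7 moves as required.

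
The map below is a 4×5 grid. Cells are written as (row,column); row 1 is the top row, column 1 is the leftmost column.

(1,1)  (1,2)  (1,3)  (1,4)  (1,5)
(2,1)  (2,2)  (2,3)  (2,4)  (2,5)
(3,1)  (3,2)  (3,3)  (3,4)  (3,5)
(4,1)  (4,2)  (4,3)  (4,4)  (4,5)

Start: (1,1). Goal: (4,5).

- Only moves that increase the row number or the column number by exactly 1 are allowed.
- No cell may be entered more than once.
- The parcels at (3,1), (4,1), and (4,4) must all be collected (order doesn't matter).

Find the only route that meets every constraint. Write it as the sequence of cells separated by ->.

Moves only go right or down, so the column and row indices never decrease.
Route from (1,1): down 3 to (4,1), right 4 to (4,5) — 7 moves in all.
Check: all required cells visited.

(1,1) -> (2,1) -> (3,1) -> (4,1) -> (4,2) -> (4,3) -> (4,4) -> (4,5)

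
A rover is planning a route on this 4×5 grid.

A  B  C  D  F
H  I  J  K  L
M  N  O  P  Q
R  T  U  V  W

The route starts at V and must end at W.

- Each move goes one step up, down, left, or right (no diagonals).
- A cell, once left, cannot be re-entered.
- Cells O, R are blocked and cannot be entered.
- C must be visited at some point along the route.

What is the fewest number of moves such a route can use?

Any route passes through C somewhere between V and W. Summing Manhattan distances along the two legs (V → C → W) gives a lower bound of 4 + 5 = 9 moves.
A route of 9 moves achieves this: V → P → K → J → C → D → F → L → Q → W.
Since 9 matches the lower bound, it is optimal.

9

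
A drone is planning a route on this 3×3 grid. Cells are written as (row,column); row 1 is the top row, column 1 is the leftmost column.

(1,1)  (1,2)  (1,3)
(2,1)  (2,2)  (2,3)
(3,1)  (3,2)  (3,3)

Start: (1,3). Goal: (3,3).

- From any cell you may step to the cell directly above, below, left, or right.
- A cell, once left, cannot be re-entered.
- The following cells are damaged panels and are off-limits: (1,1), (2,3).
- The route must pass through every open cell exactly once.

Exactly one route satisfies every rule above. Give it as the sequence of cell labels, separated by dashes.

Need to visit all 7 open cells exactly once, starting at (1,3) and ending at (3,3).
Cell (2,1) has only two open neighbours ((3,1) and (2,2)), so the path must pass straight through it: one of those is the cell it's entered from and the other is where it exits.
Route from (1,3): left to (1,2), down to (2,2), left to (2,1), down to (3,1), 2× right (reaching (3,3)) — 6 moves in all.
Check: all 7 open cells covered.

(1,3) - (1,2) - (2,2) - (2,1) - (3,1) - (3,2) - (3,3)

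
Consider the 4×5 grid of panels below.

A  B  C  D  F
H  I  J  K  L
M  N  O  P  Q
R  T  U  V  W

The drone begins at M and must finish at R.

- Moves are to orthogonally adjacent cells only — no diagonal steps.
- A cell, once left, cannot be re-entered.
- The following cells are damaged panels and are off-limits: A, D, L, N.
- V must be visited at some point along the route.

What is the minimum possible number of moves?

Any route passes through V somewhere between M and R. Summing Manhattan distances along the two legs (M → V → R) gives a lower bound of 4 + 3 = 7 moves.
The shortest route satisfying every rule uses 9 moves: M → H → I → J → O → P → V → U → T → R.
The bound of 7 isn't tight here; checking systematically, no route of length 7 through 8 satisfies every constraint, so 9 is the minimum.

9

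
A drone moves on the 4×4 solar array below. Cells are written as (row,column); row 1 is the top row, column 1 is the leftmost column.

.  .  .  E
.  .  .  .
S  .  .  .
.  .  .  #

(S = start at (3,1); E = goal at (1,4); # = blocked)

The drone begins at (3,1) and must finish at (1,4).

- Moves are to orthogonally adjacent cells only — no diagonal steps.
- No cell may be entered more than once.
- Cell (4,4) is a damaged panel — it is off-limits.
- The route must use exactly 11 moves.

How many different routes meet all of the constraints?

Need simple routes of exactly 11 moves from (3,1) to (1,4) (Manhattan distance 5, so 3 moves are spent on a detour and 3 undoing it).
Branch systematically from the start, pruning whenever the remaining move budget drops below the Manhattan distance to (1,4) or differs from it in parity. Grouping the completions by first move — via (2,1): 6; via (4,1): 8; via (3,2): 4 — and summing: 6 + 8 + 4 = 18.
That gives 18 routes.

18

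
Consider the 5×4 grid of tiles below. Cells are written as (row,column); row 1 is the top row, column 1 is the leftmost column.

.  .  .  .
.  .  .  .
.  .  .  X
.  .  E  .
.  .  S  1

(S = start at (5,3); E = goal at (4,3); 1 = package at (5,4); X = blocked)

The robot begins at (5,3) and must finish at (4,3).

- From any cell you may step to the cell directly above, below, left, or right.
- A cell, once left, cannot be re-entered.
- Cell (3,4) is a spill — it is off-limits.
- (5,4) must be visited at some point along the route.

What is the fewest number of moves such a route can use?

Any route passes through (5,4) somewhere between (5,3) and (4,3). Summing Manhattan distances along the two legs ((5,3) → (5,4) → (4,3)) gives a lower bound of 1 + 2 = 3 moves.
A route of 3 moves achieves this: (5,3) → (5,4) → (4,4) → (4,3).
Since 3 matches the lower bound, it is optimal.

3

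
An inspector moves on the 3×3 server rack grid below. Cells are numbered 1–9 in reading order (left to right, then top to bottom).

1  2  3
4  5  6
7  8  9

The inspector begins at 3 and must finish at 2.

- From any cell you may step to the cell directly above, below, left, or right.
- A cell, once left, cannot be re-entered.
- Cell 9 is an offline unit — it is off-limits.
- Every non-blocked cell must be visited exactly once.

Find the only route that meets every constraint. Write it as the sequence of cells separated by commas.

3, 6, 5, 8, 7, 4, 1, 2

Need to visit all 8 open cells exactly once, starting at 3 and ending at 2.
Cell 8 has only two open neighbours (5 and 7), so the path must pass straight through it: one of those is the cell it's entered from and the other is where it exits.
Route from 3: down to 6, left to 5, down to 8, left to 7, 2× up (reaching 1), right to 2 — 7 moves in all.
Check: all 8 open cells covered.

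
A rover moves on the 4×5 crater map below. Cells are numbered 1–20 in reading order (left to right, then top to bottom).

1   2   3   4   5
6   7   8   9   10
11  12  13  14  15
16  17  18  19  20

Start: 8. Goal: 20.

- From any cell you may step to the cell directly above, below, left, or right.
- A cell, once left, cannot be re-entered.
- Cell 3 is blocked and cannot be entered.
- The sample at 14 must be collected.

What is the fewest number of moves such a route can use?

Any route passes through 14 somewhere between 8 and 20. Summing Manhattan distances along the two legs (8 → 14 → 20) gives a lower bound of 2 + 2 = 4 moves.
A route of 4 moves achieves this: 8 → 13 → 14 → 19 → 20.
Since 4 matches the lower bound, it is optimal.

4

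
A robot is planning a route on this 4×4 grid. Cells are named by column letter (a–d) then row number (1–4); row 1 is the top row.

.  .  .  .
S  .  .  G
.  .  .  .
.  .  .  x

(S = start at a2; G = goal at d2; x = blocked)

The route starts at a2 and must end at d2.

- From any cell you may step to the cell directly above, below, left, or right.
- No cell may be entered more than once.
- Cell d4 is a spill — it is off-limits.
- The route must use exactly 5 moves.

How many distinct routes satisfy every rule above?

12

Need simple routes of exactly 5 moves from a2 to d2 (Manhattan distance 3, so 1 moves are spent on a detour and 1 undoing it).
Branch systematically from the start, pruning whenever the remaining move budget drops below the Manhattan distance to d2 or differs from it in parity. Grouping the completions by first move — via a1: 3; via a3: 3; via b2: 6 — and summing: 3 + 3 + 6 = 12.
That gives 12 routes.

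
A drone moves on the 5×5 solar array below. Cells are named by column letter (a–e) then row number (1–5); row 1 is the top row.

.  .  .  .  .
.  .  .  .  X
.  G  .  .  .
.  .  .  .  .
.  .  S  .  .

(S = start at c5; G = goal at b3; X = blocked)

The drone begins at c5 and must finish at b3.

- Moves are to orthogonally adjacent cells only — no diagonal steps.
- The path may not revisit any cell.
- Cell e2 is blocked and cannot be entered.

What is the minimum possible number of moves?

3

The Manhattan distance from c5 to b3 is |5−3| + |3−2| = 3, so at least 3 moves are needed.
A route of 3 moves achieves this: c5 → c4 → c3 → b3.
Since 3 matches the lower bound, it is optimal.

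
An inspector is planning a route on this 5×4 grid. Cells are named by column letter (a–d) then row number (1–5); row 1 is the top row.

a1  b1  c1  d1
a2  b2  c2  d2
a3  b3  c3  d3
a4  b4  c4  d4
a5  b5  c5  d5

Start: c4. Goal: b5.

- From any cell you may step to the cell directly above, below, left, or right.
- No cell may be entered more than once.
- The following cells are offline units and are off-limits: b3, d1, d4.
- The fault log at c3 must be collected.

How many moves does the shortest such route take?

Any route passes through c3 somewhere between c4 and b5. Summing Manhattan distances along the two legs (c4 → c3 → b5) gives a lower bound of 1 + 3 = 4 moves.
The shortest route satisfying every rule uses 8 moves: c4 → c3 → c2 → b2 → a2 → a3 → a4 → a5 → b5.
The no-revisit rule (legs can't share cells) pushes the minimum above the 4-move bound; an exhaustive check rules out every length from 4 to 7 (on a 4-connected grid the length of any start-to-goal walk has the same parity as the Manhattan bound, so only lengths 4, 6, 8, … need checking), leaving 8 as the minimum.

8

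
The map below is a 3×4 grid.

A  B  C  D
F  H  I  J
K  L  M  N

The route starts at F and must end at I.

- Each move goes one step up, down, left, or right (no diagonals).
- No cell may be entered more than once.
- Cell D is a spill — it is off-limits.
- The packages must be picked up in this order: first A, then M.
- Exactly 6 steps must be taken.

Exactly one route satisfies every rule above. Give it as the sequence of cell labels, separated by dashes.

The waypoints must appear in the order A, M, with no cell reused.
Route from F: up to A, right to B, 2× down (reaching L), right to M, up to I — 6 moves in all.
Check: order respected (A at step 1, M at step 5); 6 moves as required.

F - A - B - H - L - M - I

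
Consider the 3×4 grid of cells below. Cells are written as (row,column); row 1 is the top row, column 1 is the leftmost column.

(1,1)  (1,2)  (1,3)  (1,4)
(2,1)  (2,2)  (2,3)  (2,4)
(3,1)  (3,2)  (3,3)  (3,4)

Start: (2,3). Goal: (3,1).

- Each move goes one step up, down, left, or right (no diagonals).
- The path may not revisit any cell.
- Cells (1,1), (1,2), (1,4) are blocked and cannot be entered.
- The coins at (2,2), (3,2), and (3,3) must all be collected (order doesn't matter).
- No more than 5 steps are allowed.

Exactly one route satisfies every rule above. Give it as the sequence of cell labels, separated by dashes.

The 5-move cap with required stops at (2,2), (3,2), (3,3) leaves no slack for detours.
Route from (2,3): down to (3,3), left to (3,2), up to (2,2), left to (2,1), down to (3,1) — 5 moves in all.
Check: all required cells visited; 5 ≤ 5 moves.

(2,3) - (3,3) - (3,2) - (2,2) - (2,1) - (3,1)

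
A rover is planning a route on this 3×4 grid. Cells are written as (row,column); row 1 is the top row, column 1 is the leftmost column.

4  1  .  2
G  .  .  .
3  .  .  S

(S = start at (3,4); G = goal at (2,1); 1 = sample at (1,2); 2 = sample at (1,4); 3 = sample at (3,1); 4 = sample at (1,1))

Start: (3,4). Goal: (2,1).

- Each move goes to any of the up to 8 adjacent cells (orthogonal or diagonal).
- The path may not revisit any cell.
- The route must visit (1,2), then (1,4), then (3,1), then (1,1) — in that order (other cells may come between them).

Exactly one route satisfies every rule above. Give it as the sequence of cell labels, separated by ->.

The waypoints must appear in the order (1,2), (1,4), (3,1), (1,1), with no cell reused.
Route from (3,4): 2× up-left (reaching (1,2)), 2× right (reaching (1,4)), down to (2,4), down-left to (3,3), 2× left (reaching (3,1)), up-right to (2,2), up-left to (1,1), down to (2,1) — 11 moves in all.
Check: order respected (1 at step 2, 2 at step 4, 3 at step 8, 4 at step 10).

(3,4) -> (2,3) -> (1,2) -> (1,3) -> (1,4) -> (2,4) -> (3,3) -> (3,2) -> (3,1) -> (2,2) -> (1,1) -> (2,1)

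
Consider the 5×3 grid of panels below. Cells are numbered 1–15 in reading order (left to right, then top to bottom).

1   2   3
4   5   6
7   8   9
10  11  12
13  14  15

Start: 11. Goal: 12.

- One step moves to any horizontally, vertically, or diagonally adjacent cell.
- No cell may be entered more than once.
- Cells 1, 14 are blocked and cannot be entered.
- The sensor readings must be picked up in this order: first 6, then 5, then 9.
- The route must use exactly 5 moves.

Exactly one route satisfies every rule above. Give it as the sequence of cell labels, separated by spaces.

11 8 6 5 9 12

The waypoints must appear in the order 6, 5, 9, with no cell reused.
Route from 11: up to 8, up-right to 6, left to 5, down-right to 9, down to 12 — 5 moves in all.
Check: order respected (6 at step 2, 5 at step 3, 9 at step 4); 5 moves as required.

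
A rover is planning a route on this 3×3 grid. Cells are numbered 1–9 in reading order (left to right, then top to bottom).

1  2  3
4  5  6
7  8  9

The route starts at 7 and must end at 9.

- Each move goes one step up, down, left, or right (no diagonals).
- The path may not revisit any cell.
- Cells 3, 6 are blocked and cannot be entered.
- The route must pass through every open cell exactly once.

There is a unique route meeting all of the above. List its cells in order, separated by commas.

7, 4, 1, 2, 5, 8, 9

Need to visit all 7 open cells exactly once, starting at 7 and ending at 9.
Route from 7: 2× up (reaching 1), right to 2, 2× down (reaching 8), right to 9 — 6 moves in all.
Check: all 7 open cells covered.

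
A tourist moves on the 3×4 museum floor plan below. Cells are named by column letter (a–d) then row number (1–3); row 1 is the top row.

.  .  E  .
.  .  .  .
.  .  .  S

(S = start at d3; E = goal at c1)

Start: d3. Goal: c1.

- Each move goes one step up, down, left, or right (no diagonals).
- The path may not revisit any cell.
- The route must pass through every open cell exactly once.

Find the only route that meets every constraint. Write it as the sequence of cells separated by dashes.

Need to visit all 12 open cells exactly once, starting at d3 and ending at c1.
Cell a1 has only two open neighbours (a2 and b1), so the path must pass straight through it: one of those is the cell it's entered from and the other is where it exits.
Route from d3: left 3 to a3, up 2 to a1, right 1 to b1, down 1 to b2, right 2 to d2, up 1 to d1, left 1 to c1 — 11 moves in all.
Check: all 12 open cells covered.

d3 - c3 - b3 - a3 - a2 - a1 - b1 - b2 - c2 - d2 - d1 - c1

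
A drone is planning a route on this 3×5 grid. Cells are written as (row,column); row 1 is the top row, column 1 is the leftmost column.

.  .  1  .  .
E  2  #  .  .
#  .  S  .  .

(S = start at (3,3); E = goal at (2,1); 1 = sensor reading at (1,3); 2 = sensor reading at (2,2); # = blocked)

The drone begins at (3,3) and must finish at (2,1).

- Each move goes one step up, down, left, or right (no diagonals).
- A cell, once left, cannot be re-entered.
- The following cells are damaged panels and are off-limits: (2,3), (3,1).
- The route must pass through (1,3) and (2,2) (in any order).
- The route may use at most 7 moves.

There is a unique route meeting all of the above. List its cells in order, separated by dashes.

(3,3) - (3,4) - (2,4) - (1,4) - (1,3) - (1,2) - (2,2) - (2,1)

The budget equals the shortest possible length, so every move has to be on a shortest route through the required cells.
Route from (3,3): right 1 to (3,4), up 2 to (1,4), left 2 to (1,2), down 1 to (2,2), left 1 to (2,1) — 7 moves in all.
Check: all required cells visited; 7 ≤ 7 moves.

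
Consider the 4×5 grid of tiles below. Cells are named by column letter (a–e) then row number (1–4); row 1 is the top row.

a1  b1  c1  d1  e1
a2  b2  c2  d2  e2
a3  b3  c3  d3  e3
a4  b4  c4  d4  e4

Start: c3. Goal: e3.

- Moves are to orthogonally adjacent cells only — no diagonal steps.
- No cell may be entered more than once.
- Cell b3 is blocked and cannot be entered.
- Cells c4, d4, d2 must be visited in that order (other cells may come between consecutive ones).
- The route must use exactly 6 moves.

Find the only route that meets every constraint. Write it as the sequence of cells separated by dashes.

c3 - c4 - d4 - d3 - d2 - e2 - e3

The waypoints must appear in the order c4, d4, d2, with no cell reused.
Route from c3: down 1 to c4, right 1 to d4, up 2 to d2, right 1 to e2, down 1 to e3 — 6 moves in all.
Check: order respected (c4 at step 1, d4 at step 2, d2 at step 4); 6 moves as required.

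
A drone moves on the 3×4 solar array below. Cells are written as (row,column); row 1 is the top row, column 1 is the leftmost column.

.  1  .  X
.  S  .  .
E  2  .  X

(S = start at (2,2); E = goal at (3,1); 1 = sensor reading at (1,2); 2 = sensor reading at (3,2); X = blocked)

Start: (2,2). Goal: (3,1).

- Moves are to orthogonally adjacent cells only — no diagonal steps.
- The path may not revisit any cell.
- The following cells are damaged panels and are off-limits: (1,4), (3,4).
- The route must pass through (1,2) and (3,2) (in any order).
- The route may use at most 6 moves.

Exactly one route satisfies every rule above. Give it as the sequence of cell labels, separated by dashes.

(2,2) - (1,2) - (1,3) - (2,3) - (3,3) - (3,2) - (3,1)

Any route must reach (1,2) and (3,2) and still end at (3,1) within 6 moves, so the order of the required stops is forced.
Route from (2,2): up to (1,2), right to (1,3), 2× down (reaching (3,3)), 2× left (reaching (3,1)) — 6 moves in all.
Check: all required cells visited; 6 ≤ 6 moves.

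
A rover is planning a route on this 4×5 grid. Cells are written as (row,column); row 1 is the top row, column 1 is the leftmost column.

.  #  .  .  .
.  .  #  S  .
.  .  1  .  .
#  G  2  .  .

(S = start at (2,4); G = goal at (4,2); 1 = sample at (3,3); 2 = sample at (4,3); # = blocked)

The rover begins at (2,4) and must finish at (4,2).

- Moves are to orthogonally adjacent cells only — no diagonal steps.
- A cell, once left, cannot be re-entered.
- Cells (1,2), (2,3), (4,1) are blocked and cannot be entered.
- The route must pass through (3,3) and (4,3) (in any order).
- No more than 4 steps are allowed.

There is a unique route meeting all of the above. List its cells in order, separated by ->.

(2,4) -> (3,4) -> (3,3) -> (4,3) -> (4,2)

The budget equals the shortest possible length, so every move has to be on a shortest route through the required cells.
Route from (2,4): down to (3,4), left to (3,3), down to (4,3), left to (4,2) — 4 moves in all.
Check: all required cells visited; 4 ≤ 4 moves.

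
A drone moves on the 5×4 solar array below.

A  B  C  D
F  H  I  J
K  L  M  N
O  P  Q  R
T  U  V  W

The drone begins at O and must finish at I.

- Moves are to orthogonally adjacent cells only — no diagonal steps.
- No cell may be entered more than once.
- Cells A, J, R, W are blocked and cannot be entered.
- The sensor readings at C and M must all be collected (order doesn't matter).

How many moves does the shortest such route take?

8

Any route passes through C and M in some order between O and I. Summing Manhattan distances along each leg and taking the cheapest ordering (O → M → C → I) gives a lower bound of 3 + 2 + 1 = 6 moves.
The shortest route satisfying every rule uses 8 moves: O → P → Q → M → L → H → B → C → I.
The no-revisit rule (legs can't share cells) pushes the minimum above the 6-move bound; an exhaustive check rules out every length from 6 to 7, leaving 8 as the minimum.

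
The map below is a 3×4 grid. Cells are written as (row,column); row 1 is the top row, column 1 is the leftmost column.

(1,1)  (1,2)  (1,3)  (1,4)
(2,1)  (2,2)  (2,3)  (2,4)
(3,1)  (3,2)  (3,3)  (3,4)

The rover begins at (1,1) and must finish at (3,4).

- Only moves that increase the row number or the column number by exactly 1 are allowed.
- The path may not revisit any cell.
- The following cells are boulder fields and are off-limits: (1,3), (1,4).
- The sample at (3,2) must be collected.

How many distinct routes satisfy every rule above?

A right/down-only route from (1,1) to (3,4) makes exactly 2 down-moves and 3 right-moves in some order.
With no other constraints that would be C(5,2) = 10 routes.
Split at (3,2) and multiply the segment counts (each segment already excludes blocked cells): (1,1)→(3,2): 3; (3,2)→(3,4): 1; product = 3.
That gives 3 routes.

3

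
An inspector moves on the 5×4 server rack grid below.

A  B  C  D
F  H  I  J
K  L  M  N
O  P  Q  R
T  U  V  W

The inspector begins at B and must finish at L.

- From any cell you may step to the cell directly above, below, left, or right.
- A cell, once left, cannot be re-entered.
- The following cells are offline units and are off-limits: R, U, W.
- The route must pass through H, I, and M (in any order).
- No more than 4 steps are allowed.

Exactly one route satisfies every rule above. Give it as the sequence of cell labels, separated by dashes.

Any route must reach H, I, and M and still end at L within 4 moves, so the order of the required stops is forced.
Route from B: down 1 to H, right 1 to I, down 1 to M, left 1 to L — 4 moves in all.
Check: all required cells visited; 4 ≤ 4 moves.

B - H - I - M - L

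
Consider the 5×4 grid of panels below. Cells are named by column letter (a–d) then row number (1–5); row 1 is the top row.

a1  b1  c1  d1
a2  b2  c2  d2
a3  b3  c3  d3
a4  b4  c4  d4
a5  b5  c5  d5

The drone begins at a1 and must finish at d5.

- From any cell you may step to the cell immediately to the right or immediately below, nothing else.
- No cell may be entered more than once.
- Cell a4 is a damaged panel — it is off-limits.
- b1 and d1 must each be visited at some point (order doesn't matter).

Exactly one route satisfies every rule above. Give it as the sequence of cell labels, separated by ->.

Moves only go right or down, so the column and row indices never decrease.
Route from a1: right 3 to d1, down 4 to d5 — 7 moves in all.
Check: all required cells visited.

a1 -> b1 -> c1 -> d1 -> d2 -> d3 -> d4 -> d5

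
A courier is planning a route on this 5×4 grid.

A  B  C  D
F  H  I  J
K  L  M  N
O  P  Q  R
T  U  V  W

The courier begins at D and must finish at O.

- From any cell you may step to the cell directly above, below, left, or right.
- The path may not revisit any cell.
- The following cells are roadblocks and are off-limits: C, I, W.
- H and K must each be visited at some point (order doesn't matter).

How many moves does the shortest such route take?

8

Any route passes through H and K in some order between D and O. Summing Manhattan distances along each leg and taking the cheapest ordering (D → H → K → O) gives a lower bound of 3 + 2 + 1 = 6 moves.
That bound ignores the blocked cells. Measuring each leg by the fewest moves that actually steer around them (D→H: 5; H→K: 2; K→O: 1) raises the lower bound to 8.
A route of 8 moves exists: D → J → N → M → L → H → F → K → O.
Since 8 matches that lower bound, it is optimal.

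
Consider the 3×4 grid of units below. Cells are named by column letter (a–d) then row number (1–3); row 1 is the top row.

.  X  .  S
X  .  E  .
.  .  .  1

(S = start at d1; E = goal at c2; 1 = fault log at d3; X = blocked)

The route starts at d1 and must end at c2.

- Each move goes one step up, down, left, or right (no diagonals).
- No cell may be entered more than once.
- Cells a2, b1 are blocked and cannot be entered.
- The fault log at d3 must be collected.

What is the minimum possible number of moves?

Any route passes through d3 somewhere between d1 and c2. Summing Manhattan distances along the two legs (d1 → d3 → c2) gives a lower bound of 2 + 2 = 4 moves.
A route of 4 moves achieves this: d1 → d2 → d3 → c3 → c2.
Since 4 matches the lower bound, it is optimal.

4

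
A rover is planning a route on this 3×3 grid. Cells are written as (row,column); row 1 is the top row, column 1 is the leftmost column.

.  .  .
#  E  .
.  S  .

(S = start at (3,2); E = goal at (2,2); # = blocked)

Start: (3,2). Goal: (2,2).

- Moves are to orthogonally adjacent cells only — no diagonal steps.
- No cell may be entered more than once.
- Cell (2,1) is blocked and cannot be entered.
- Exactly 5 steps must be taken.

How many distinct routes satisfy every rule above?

1

Need simple routes of exactly 5 moves from (3,2) to (2,2) (Manhattan distance 1, so 2 moves are spent on a detour and 2 undoing it).
Enumerating: (3,2) (3,3) (2,3) (1,3) (1,2) (2,2).
That gives 1 route.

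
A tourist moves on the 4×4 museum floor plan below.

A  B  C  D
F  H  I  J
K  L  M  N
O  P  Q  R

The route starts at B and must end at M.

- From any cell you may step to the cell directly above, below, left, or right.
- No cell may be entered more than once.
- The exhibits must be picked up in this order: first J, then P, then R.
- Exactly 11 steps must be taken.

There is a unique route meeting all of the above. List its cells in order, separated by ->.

The waypoints must appear in the order J, P, R, with no cell reused.
Route from B: 2× right (reaching D), down to J, 2× left (reaching H), 2× down (reaching P), 2× right (reaching R), up to N, left to M — 11 moves in all.
Check: order respected (J at step 3, P at step 7, R at step 9); 11 moves as required.

B -> C -> D -> J -> I -> H -> L -> P -> Q -> R -> N -> M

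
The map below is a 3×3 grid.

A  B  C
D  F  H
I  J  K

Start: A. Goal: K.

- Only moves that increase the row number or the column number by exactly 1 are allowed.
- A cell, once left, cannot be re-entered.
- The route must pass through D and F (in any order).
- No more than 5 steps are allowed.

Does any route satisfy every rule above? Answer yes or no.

yes

One route that works: A → D → F → J → K.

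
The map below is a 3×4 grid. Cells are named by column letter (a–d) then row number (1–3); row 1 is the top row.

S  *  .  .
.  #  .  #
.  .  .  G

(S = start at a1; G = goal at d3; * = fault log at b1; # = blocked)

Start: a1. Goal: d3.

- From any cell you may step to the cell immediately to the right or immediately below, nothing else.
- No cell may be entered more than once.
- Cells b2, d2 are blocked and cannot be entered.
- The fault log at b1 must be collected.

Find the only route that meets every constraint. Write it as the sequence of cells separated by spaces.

Moves only go right or down, so the column and row indices never decrease.
Route from a1: 2× right (reaching c1), 2× down (reaching c3), right to d3 — 5 moves in all.
Check: all required cells visited.

a1 b1 c1 c2 c3 d3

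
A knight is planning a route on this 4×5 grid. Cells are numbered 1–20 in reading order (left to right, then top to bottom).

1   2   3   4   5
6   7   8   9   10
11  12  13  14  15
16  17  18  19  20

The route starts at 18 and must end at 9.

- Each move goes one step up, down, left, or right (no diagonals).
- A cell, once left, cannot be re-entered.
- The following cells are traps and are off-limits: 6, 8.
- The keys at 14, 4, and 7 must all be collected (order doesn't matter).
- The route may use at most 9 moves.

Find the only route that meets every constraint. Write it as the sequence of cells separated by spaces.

18 19 14 13 12 7 2 3 4 9

The budget equals the shortest possible length, so every move has to be on a shortest route through the required cells.
Route from 18: right to 19, up to 14, 2× left (reaching 12), 2× up (reaching 2), 2× right (reaching 4), down to 9 — 9 moves in all.
Check: all required cells visited; 9 ≤ 9 moves.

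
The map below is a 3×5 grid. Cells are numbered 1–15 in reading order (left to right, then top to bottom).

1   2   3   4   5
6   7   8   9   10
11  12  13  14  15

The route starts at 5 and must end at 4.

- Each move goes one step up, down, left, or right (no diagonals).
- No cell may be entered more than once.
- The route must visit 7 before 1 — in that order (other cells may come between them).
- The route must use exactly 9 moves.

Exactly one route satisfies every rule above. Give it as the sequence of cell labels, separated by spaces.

The waypoints must appear in the order 7, 1, with no cell reused.
Route from 5: down to 10, 4× left (reaching 6), up to 1, 3× right (reaching 4) — 9 moves in all.
Check: order respected (7 at step 4, 1 at step 6); 9 moves as required.

5 10 9 8 7 6 1 2 3 4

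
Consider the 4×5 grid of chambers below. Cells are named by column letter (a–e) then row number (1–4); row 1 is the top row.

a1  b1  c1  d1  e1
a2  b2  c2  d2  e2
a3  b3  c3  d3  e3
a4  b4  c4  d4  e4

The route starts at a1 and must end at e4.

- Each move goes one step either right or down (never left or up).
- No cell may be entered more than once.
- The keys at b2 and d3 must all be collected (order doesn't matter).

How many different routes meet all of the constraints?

12

A right/down-only route from a1 to e4 makes exactly 3 down-moves and 4 right-moves in some order.
With no other constraints that would be C(7,3) = 35 routes.
A monotone route can only reach the required cells in the order b2, d3, so split there and multiply the segment counts: a1→b2: 2; b2→d3: 3; d3→e4: 2; product = 12.
That gives 12 routes.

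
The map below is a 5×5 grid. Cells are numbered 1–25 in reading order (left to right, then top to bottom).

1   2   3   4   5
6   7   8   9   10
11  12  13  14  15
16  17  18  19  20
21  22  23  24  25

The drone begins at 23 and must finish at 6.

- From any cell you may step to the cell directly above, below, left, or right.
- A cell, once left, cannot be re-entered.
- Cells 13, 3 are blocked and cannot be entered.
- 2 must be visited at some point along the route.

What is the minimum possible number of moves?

Any route passes through 2 somewhere between 23 and 6. Summing Manhattan distances along the two legs (23 → 2 → 6) gives a lower bound of 5 + 2 = 7 moves.
A route of 7 moves achieves this: 23 → 18 → 17 → 12 → 7 → 2 → 1 → 6.
Since 7 matches the lower bound, it is optimal.

7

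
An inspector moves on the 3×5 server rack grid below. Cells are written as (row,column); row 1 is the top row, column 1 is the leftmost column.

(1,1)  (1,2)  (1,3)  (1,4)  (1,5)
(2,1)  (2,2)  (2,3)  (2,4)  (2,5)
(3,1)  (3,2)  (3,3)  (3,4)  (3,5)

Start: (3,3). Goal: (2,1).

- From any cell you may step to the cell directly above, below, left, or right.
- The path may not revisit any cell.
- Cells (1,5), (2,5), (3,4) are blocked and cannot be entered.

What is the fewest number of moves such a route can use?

The Manhattan distance from (3,3) to (2,1) is |3−2| + |3−1| = 3, so at least 3 moves are needed.
A route of 3 moves achieves this: (3,3) → (2,3) → (2,2) → (2,1).
Since 3 matches the lower bound, it is optimal.

3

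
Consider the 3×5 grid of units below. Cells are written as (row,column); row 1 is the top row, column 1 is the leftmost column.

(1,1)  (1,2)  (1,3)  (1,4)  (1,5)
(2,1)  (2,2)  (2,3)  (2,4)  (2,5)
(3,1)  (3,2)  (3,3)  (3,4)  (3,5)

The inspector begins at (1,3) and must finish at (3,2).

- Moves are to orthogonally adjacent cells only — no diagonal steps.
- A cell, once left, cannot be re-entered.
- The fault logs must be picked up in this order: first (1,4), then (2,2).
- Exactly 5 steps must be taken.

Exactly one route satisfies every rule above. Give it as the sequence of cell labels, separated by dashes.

(1,3) - (1,4) - (2,4) - (2,3) - (2,2) - (3,2)

The waypoints must appear in the order (1,4), (2,2), with no cell reused.
Route from (1,3): right 1 to (1,4), down 1 to (2,4), left 2 to (2,2), down 1 to (3,2) — 5 moves in all.
Check: order respected ((1,4) at step 1, (2,2) at step 4); 5 moves as required.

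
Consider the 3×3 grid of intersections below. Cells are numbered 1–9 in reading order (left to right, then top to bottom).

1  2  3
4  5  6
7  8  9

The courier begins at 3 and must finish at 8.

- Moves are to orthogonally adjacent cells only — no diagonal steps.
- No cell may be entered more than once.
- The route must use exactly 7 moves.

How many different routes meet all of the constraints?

Need simple routes of exactly 7 moves from 3 to 8 (Manhattan distance 3, so 2 moves are spent on a detour and 2 undoing it).
Enumerating: 3 6 5 2 1 4 7 8 | 3 2 1 4 5 6 9 8.
That gives 2 routes.

2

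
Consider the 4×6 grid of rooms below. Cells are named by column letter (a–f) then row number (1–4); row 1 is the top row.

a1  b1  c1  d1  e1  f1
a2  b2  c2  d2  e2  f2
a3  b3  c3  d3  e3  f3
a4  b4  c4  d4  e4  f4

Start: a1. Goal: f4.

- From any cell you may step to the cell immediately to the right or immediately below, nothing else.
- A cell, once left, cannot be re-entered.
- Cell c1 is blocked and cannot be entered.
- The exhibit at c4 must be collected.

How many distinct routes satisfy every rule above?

A right/down-only route from a1 to f4 makes exactly 3 down-moves and 5 right-moves in some order.
With no other constraints that would be C(8,3) = 56 routes.
Split at c4 and multiply the segment counts (each segment already excludes blocked cells): a1→c4: 9; c4→f4: 1; product = 9.
That gives 9 routes.

9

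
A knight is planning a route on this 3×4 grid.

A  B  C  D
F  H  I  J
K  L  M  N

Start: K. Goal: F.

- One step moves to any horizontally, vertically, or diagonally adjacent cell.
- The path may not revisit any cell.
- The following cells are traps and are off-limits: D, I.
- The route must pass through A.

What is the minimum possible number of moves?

Any route passes through A somewhere between K and F. Summing Chebyshev distances along the two legs (K → A → F) gives a lower bound of 2 + 1 = 3 moves.
A route of 3 moves achieves this: K → H → A → F.
Since 3 matches the lower bound, it is optimal.

3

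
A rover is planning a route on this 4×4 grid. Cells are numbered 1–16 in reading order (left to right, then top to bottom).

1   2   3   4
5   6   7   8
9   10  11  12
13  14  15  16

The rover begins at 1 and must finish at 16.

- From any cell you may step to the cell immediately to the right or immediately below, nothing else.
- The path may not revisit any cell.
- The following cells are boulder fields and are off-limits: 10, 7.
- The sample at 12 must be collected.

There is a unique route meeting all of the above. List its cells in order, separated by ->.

Moves only go right or down, so the column and row indices never decrease.
Route from 1: right 3 to 4, down 3 to 16 — 6 moves in all.
Check: all required cells visited.

1 -> 2 -> 3 -> 4 -> 8 -> 12 -> 16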